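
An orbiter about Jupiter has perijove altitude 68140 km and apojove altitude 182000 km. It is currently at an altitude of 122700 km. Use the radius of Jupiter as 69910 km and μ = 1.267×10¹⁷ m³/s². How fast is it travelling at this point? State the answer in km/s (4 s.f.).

v ≈ 25.80 km/s

r_p = 69910 + 68140 = 138050 km = 1.3805×10⁸ m.
r_a = 69910 + 182000 = 251910 km = 2.5191×10⁸ m.
r = 69910 + 122700 = 1.9261×10⁵ km = 1.926×10⁸ m.
Semi-major axis a = (r_p + r_a)/2 = 1.9498×10⁵ km = 1.950×10⁸ m.
Vis-viva: v² = μ(2/r − 1/a) = 1.267×10¹⁷ × (1.038×10⁻⁸ − 5.129×10⁻⁹) = 6.658×10⁸ m²/s².
v = 25800 m/s = 25.80 km/s.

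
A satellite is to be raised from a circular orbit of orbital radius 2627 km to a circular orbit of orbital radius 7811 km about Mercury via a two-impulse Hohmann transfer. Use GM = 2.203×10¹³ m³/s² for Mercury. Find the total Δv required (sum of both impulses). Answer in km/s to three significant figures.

Δv_total ≈ 1.13 km/s

r₁ = 2627 km = 2.627×10⁶ m.
r₂ = 7811 km = 7.811×10⁶ m.
Transfer ellipse a_t = (r₁ + r₂)/2 = 5.219×10⁶ m.
At r₁: circular v_c1 = √(μ/r₁) = 2896 m/s; transfer-periherm v_p = √[μ(2/r₁ − 1/a_t)] = 3543 m/s.
Δv₁ = v_p − v_c1 = 646.9 m/s.
At r₂: circular v_c2 = √(μ/r₂) = 1679 m/s; transfer-apoherm v_a = √[μ(2/r₂ − 1/a_t)] = 1191 m/s.
Δv₂ = v_c2 − v_a = 487.9 m/s.
Total Δv = Δv₁ + Δv₂ = 1135 m/s = 1.135 km/s.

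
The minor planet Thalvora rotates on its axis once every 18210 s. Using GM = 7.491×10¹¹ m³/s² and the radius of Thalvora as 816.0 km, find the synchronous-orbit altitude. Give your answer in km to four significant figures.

h_sync ≈ 1030 km

A synchronous orbit has period T, so by Kepler's third law a = (μT²/4π²)^(1/3).
μT²/4π² = 7.491×10¹¹ × (1.821×10⁴)² / 39.48 = 6.292×10¹⁸ m³.
a = 1.846×10⁶ m = 1846.1 km.
Altitude h = a − R = 1846.1 − 816.0 = 1030.1 km.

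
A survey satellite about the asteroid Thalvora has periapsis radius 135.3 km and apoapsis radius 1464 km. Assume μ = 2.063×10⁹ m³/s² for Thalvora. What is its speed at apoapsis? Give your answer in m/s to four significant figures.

v ≈ 15.44 m/s

Semi-major axis a = (r_p + r_a)/2 = 799.65 km = 7.996×10⁵ m.
Vis-viva: v² = μ(2/r − 1/a) = 2.063×10⁹ × (1.366×10⁻⁶ − 1.251×10⁻⁶) = 2.384×10² m²/s².
v = 15.44 m/s.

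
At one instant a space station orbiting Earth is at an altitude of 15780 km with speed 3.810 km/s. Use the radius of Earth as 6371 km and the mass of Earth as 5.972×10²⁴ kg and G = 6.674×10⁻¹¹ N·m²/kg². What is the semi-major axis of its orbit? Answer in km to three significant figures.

μ = GM = 6.674×10⁻¹¹ × 5.972×10²⁴ = 3.986×10¹⁴ m³/s².
r = 6371 + 15780 = 22151 km = 2.215×10⁷ m.
Vis-viva rearranged: 1/a = 2/r − v²/μ = 9.029×10⁻⁸ − 3.642×10⁻⁸ = 5.387×10⁻⁸ m⁻¹.
a = 1.856×10⁷ m = 18564 km.

a ≈ 18600 km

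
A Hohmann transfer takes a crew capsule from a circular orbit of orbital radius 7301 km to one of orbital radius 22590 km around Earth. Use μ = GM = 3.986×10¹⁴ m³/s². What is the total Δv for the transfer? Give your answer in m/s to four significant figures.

r₁ = 7301 km = 7.301×10⁶ m.
r₂ = 22590 km = 2.259×10⁷ m.
Transfer ellipse a_t = (r₁ + r₂)/2 = 1.495×10⁷ m.
At r₁: circular v_c1 = √(μ/r₁) = 7389 m/s; transfer-perigee v_p = √[μ(2/r₁ − 1/a_t)] = 9084 m/s.
Δv₁ = v_p − v_c1 = 1695 m/s.
At r₂: circular v_c2 = √(μ/r₂) = 4201 m/s; transfer-apogee v_a = √[μ(2/r₂ − 1/a_t)] = 2936 m/s.
Δv₂ = v_c2 − v_a = 1265 m/s.
Total Δv = Δv₁ + Δv₂ = 2960 m/s.

Δv_total ≈ 2960 m/s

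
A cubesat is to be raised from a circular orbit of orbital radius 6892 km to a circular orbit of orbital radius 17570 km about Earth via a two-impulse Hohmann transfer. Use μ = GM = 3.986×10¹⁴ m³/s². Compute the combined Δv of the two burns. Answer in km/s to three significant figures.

Δv_total ≈ 2.70 km/s

r₁ = 6892 km = 6.892×10⁶ m.
r₂ = 17570 km = 1.757×10⁷ m.
Transfer ellipse a_t = (r₁ + r₂)/2 = 1.223×10⁷ m.
At r₁: circular v_c1 = √(μ/r₁) = 7605 m/s; transfer-perigee v_p = √[μ(2/r₁ − 1/a_t)] = 9115 m/s.
Δv₁ = v_p − v_c1 = 1510 m/s.
At r₂: circular v_c2 = √(μ/r₂) = 4763 m/s; transfer-apogee v_a = √[μ(2/r₂ − 1/a_t)] = 3575 m/s.
Δv₂ = v_c2 − v_a = 1188 m/s.
Total Δv = Δv₁ + Δv₂ = 2698 m/s = 2.698 km/s.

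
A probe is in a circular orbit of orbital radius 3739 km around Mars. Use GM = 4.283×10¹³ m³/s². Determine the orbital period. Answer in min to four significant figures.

r = 3739 km = 3.739×10⁶ m.
Kepler's third law: T = 2π√(r³/μ) = 2π√((3.739×10⁶)³ / 4.283×10¹³).
r³/μ = 1.220×10⁶ s², so T = 2π × 1.105×10³ = 6.941×10³ s.
Converting: 6.941×10³ s ÷ 60.00 = 115.7 min.

T ≈ 115.7 min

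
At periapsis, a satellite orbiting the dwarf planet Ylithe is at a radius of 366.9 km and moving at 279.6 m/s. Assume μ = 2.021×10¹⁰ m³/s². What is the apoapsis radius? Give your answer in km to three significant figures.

apoapsis radius ≈ 897 km

r_p = 3.669×10⁵ m.
Specific energy ε = v²/2 − μ/r = -1.600×10⁴ J/kg, so a = −μ/(2ε) = 6.318×10⁵ m.
The apsides satisfy r_p + r_a = 2a, so the apoapsis radius is 2a − r_p = 8.966×10⁵ m = 896.62 km.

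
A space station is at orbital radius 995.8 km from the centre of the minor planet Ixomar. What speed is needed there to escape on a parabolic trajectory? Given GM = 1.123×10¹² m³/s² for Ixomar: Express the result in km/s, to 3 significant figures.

r = 995.8 km = 9.958×10⁵ m.
Escape speed v_esc = √(2μ/r) = √(2 × 1.123×10¹² / 9.958×10⁵) = √(2.255×10⁶) = 1502 m/s.
= 1.502 km/s.

v_esc ≈ 1.50 km/s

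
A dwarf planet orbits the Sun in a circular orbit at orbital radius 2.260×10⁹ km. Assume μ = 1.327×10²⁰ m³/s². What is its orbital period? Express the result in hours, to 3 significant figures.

r = 2.260×10⁹ km = 2.260×10¹² m.
Kepler's third law: T = 2π√(r³/μ) = 2π√((2.260×10¹²)³ / 1.327×10²⁰).
r³/μ = 8.699×10¹⁶ s², so T = 2π × 2.949×10⁸ = 1.853×10⁹ s.
Converting: 1.853×10⁹ s ÷ 3600 = 5.148×10⁵ hours.

T ≈ 515000 hours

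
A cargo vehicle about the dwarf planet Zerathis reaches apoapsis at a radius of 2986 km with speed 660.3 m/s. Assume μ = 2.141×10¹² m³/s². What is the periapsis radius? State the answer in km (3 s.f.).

r_a = 2.986×10⁶ m.
Specific energy ε = v²/2 − μ/r = -4.990×10⁵ J/kg, so a = −μ/(2ε) = 2.145×10⁶ m.
The apsides satisfy r_p + r_a = 2a, so the periapsis radius is 2a − r_a = 1.304×10⁶ m = 1304.5 km.

periapsis radius ≈ 1300 km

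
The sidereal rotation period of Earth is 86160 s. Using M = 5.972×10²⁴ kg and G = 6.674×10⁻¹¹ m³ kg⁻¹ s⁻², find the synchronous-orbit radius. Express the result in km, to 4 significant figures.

r_sync ≈ 42160 km

μ = GM = 6.674×10⁻¹¹ × 5.972×10²⁴ = 3.986×10¹⁴ m³/s².
A synchronous orbit has period T, so by Kepler's third law a = (μT²/4π²)^(1/3).
μT²/4π² = 3.986×10¹⁴ × (8.616×10⁴)² / 39.48 = 7.495×10²² m³.
a = 4.216×10⁷ m = 42162 km.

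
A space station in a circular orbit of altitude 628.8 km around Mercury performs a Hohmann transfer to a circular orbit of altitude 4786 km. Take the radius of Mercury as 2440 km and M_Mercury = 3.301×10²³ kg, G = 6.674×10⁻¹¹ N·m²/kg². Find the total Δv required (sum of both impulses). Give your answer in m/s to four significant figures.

Δv_total ≈ 893.1 m/s

μ = GM = 6.674×10⁻¹¹ × 3.301×10²³ = 2.203×10¹³ m³/s².
r₁ = 2440 + 628.8 = 3068.8 km = 3.0688×10⁶ m.
r₂ = 2440 + 4786 = 7226.0 km = 7.2260×10⁶ m.
Transfer ellipse a_t = (r₁ + r₂)/2 = 5.147×10⁶ m.
At r₁: circular v_c1 = √(μ/r₁) = 2679 m/s; transfer-periherm v_p = √[μ(2/r₁ − 1/a_t)] = 3175 m/s.
Δv₁ = v_p − v_c1 = 495.2 m/s.
At r₂: circular v_c2 = √(μ/r₂) = 1746 m/s; transfer-apoherm v_a = √[μ(2/r₂ − 1/a_t)] = 1348 m/s.
Δv₂ = v_c2 − v_a = 397.9 m/s.
Total Δv = Δv₁ + Δv₂ = 893.1 m/s.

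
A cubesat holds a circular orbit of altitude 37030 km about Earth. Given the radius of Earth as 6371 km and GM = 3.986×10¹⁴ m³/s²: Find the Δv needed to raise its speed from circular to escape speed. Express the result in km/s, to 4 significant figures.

r = 6371 + 37030 = 43401 km = 4.3401×10⁷ m.
Circular speed v_c = √(μ/r) = 3031 m/s.
Escape speed v_esc = √(2μ/r) = √2 × v_c = 4286 m/s.
Δv = v_esc − v_c = 1255 m/s = 1.255 km/s.

Δv ≈ 1.255 km/s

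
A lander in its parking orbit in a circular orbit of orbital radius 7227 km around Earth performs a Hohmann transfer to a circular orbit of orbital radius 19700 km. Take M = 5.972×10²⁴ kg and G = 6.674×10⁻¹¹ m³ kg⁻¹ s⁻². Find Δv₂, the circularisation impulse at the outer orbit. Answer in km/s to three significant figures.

Δv ≈ 1.20 km/s

μ = GM = 6.674×10⁻¹¹ × 5.972×10²⁴ = 3.986×10¹⁴ m³/s².
r₁ = 7227 km = 7.227×10⁶ m.
r₂ = 19700 km = 1.970×10⁷ m.
Transfer ellipse a_t = (r₁ + r₂)/2 = 1.346×10⁷ m.
At r₁: circular v_c1 = √(μ/r₁) = 7426 m/s; transfer-perigee v_p = √[μ(2/r₁ − 1/a_t)] = 8983 m/s.
At r₂: circular v_c2 = √(μ/r₂) = 4498 m/s; transfer-apogee v_a = √[μ(2/r₂ − 1/a_t)] = 3295 m/s.
Δv₂ = v_c2 − v_a = 1203 m/s.
= 1.203 km/s.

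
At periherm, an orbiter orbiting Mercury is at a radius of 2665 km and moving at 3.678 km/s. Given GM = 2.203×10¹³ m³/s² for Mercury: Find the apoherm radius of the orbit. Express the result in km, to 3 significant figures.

r_p = 2.665×10⁶ m.
Specific energy ε = v²/2 − μ/r = -1.503×10⁶ J/kg, so a = −μ/(2ε) = 7.331×10⁶ m.
The apsides satisfy r_p + r_a = 2a, so the apoherm radius is 2a − r_p = 1.200×10⁷ m = 11997 km.

apoherm radius ≈ 12000 km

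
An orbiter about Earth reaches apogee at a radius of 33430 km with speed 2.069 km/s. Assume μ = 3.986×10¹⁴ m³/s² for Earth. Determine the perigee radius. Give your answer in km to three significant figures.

r_a = 3.343×10⁷ m.
Specific energy ε = v²/2 − μ/r = -9.783×10⁶ J/kg, so a = −μ/(2ε) = 2.037×10⁷ m.
The apsides satisfy r_p + r_a = 2a, so the perigee radius is 2a − r_a = 7.314×10⁶ m = 7314.0 km.

perigee radius ≈ 7310 km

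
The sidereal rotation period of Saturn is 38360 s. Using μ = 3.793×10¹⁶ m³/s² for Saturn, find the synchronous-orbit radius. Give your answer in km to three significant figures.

A synchronous orbit has period T, so by Kepler's third law a = (μT²/4π²)^(1/3).
μT²/4π² = 3.793×10¹⁶ × (3.836×10⁴)² / 39.48 = 1.414×10²⁴ m³.
a = 1.122×10⁸ m = 1.1223×10⁵ km.

r_sync ≈ 1.12×10⁵ km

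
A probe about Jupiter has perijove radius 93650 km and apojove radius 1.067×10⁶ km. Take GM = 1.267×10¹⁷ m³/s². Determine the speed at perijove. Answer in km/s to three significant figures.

Semi-major axis a = (r_p + r_a)/2 = 5.8032×10⁵ km = 5.803×10⁸ m.
Vis-viva: v² = μ(2/r − 1/a) = 1.267×10¹⁷ × (2.136×10⁻⁸ − 1.723×10⁻⁹) = 2.487×10⁹ m²/s².
v = 49870 m/s = 49.87 km/s.

v ≈ 49.9 km/s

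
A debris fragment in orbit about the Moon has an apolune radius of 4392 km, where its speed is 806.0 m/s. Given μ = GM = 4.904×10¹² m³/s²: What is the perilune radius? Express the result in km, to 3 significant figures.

perilune radius ≈ 1800 km

r_a = 4.392×10⁶ m.
Specific energy ε = v²/2 − μ/r = -7.918×10⁵ J/kg, so a = −μ/(2ε) = 3.097×10⁶ m.
The apsides satisfy r_p + r_a = 2a, so the perilune radius is 2a − r_a = 1.802×10⁶ m = 1801.8 km.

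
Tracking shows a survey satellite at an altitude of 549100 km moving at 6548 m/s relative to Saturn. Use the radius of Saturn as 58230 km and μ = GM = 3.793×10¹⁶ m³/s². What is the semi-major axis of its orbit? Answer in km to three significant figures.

r = 58230 + 549100 = 6.0733×10⁵ km = 6.073×10⁸ m.
Specific orbital energy ε = v²/2 − μ/r = (6548)²/2 − 3.793×10¹⁶/6.073×10⁸ = -4.102×10⁷ J/kg.
Since ε = −μ/(2a), a = −μ/(2ε) = 4.624×10⁸ m = 4.6239×10⁵ km.

a ≈ 4.62×10⁵ km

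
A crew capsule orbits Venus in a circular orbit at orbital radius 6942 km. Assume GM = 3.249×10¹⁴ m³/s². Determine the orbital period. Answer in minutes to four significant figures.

r = 6942 km = 6.942×10⁶ m.
Kepler's third law: T = 2π√(r³/μ) = 2π√((6.942×10⁶)³ / 3.249×10¹⁴).
r³/μ = 1.030×10⁶ s², so T = 2π × 1.015×10³ = 6.376×10³ s.
Converting: 6.376×10³ s ÷ 60.00 = 106.3 minutes.

T ≈ 106.3 minutes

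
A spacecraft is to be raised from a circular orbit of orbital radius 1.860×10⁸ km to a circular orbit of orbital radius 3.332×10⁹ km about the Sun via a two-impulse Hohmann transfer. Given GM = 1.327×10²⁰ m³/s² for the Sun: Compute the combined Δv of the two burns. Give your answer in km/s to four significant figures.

r₁ = 1.860×10⁸ km = 1.860×10¹¹ m.
r₂ = 3.332×10⁹ km = 3.332×10¹² m.
Transfer ellipse a_t = (r₁ + r₂)/2 = 1.759×10¹² m.
At r₁: circular v_c1 = √(μ/r₁) = 26710 m/s; transfer-perihelion v_p = √[μ(2/r₁ − 1/a_t)] = 36760 m/s.
Δv₁ = v_p − v_c1 = 10050 m/s.
At r₂: circular v_c2 = √(μ/r₂) = 6311 m/s; transfer-aphelion v_a = √[μ(2/r₂ − 1/a_t)] = 2052 m/s.
Δv₂ = v_c2 − v_a = 4259 m/s.
Total Δv = Δv₁ + Δv₂ = 14310 m/s = 14.31 km/s.

Δv_total ≈ 14.31 km/s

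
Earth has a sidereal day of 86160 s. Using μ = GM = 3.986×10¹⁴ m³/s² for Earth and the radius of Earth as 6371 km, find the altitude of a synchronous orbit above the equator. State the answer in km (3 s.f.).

A synchronous orbit has period T, so by Kepler's third law a = (μT²/4π²)^(1/3).
μT²/4π² = 3.986×10¹⁴ × (8.616×10⁴)² / 39.48 = 7.495×10²² m³.
a = 4.216×10⁷ m = 42163 km.
Altitude h = a − R = 42163 − 6371 = 35792 km.

h_sync ≈ 35800 km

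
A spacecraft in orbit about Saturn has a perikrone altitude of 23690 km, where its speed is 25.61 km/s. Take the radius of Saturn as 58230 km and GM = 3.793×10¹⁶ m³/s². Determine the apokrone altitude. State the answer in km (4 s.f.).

apokrone altitude ≈ 1.407×10⁵ km

r_p = 58230 + 23690 = 81920 km = 8.192×10⁷ m.
Specific energy ε = v²/2 − μ/r = -1.351×10⁸ J/kg, so a = −μ/(2ε) = 1.404×10⁸ m.
The apsides satisfy r_p + r_a = 2a, so the apokrone radius is 2a − r_p = 1.989×10⁸ m = 1.9888×10⁵ km.
Apokrone altitude = 1.9888×10⁵ − 58230 = 1.4065×10⁵ km.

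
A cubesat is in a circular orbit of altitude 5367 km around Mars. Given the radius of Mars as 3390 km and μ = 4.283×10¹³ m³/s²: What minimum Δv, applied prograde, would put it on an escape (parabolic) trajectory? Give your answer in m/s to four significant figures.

Δv ≈ 916.1 m/s

r = 3390 + 5367 = 8757.0 km = 8.7570×10⁶ m.
Circular speed v_c = √(μ/r) = 2212 m/s.
Escape speed v_esc = √(2μ/r) = √2 × v_c = 3128 m/s.
Δv = v_esc − v_c = 916.1 m/s.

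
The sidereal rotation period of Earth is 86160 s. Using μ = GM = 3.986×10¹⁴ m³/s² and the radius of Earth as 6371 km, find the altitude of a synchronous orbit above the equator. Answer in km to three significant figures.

h_sync ≈ 35800 km

A synchronous orbit has period T, so by Kepler's third law a = (μT²/4π²)^(1/3).
μT²/4π² = 3.986×10¹⁴ × (8.616×10⁴)² / 39.48 = 7.495×10²² m³.
a = 4.216×10⁷ m = 42163 km.
Altitude h = a − R = 42163 − 6371 = 35792 km.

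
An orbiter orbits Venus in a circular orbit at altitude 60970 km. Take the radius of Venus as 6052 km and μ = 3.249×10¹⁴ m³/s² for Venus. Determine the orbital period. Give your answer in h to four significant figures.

T ≈ 53.13 h

r = 6052 + 60970 = 67022 km = 6.7022×10⁷ m.
Kepler's third law: T = 2π√(r³/μ) = 2π√((6.702×10⁷)³ / 3.249×10¹⁴).
r³/μ = 9.266×10⁸ s², so T = 2π × 3.044×10⁴ = 1.913×10⁵ s.
Converting: 1.913×10⁵ s ÷ 3600 = 53.13 h.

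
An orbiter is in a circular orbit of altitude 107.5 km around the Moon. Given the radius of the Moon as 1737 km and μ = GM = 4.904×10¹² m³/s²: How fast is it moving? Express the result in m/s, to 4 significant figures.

r = 1737 + 107.5 = 1844.5 km = 1.8445×10⁶ m.
For a circular orbit v = √(μ/r) = √(4.904×10¹² / 1.844×10⁶) = √(2.659×10⁶) = 1631 m/s.

v ≈ 1631 m/s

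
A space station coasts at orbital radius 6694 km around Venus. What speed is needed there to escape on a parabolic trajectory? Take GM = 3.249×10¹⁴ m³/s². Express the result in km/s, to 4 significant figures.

v_esc ≈ 9.853 km/s

r = 6694 km = 6.694×10⁶ m.
Escape speed v_esc = √(2μ/r) = √(2 × 3.249×10¹⁴ / 6.694×10⁶) = √(9.707×10⁷) = 9853 m/s.
= 9.853 km/s.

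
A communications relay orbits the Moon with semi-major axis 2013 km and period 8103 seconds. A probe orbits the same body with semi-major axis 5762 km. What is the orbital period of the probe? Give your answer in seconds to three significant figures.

Kepler's third law: T² ∝ a³, so T₂ = T₁ (a₂/a₁)^(3/2).
a₂/a₁ = 2.862, (a₂/a₁)^(3/2) = 4.843.
T₂ = 8103 × 4.843 = 39240 seconds.

T₂ ≈ 39200 seconds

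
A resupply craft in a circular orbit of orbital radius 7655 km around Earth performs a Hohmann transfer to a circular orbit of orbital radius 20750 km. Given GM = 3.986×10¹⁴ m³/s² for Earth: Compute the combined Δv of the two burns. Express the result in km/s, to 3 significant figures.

r₁ = 7655 km = 7.655×10⁶ m.
r₂ = 20750 km = 2.075×10⁷ m.
Transfer ellipse a_t = (r₁ + r₂)/2 = 1.420×10⁷ m.
At r₁: circular v_c1 = √(μ/r₁) = 7216 m/s; transfer-perigee v_p = √[μ(2/r₁ − 1/a_t)] = 8722 m/s.
Δv₁ = v_p − v_c1 = 1506 m/s.
At r₂: circular v_c2 = √(μ/r₂) = 4383 m/s; transfer-apogee v_a = √[μ(2/r₂ − 1/a_t)] = 3218 m/s.
Δv₂ = v_c2 − v_a = 1165 m/s.
Total Δv = Δv₁ + Δv₂ = 2671 m/s = 2.671 km/s.

Δv_total ≈ 2.67 km/s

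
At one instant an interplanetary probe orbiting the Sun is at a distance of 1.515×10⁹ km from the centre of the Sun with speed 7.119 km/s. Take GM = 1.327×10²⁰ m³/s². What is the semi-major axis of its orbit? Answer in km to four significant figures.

a ≈ 1.066×10⁹ km

r = 1.515×10¹² m.
Vis-viva rearranged: 1/a = 2/r − v²/μ = 1.320×10⁻¹² − 3.819×10⁻¹³ = 9.382×10⁻¹³ m⁻¹.
a = 1.066×10¹² m = 1.0659×10⁹ km.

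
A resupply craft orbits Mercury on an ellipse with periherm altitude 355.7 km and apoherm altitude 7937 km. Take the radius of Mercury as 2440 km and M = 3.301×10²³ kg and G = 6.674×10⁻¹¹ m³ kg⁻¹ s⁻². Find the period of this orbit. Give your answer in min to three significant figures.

T ≈ 377 min

μ = GM = 6.674×10⁻¹¹ × 3.301×10²³ = 2.203×10¹³ m³/s².
r_p = 2440 + 355.7 = 2795.7 km = 2.7957×10⁶ m.
r_a = 2440 + 7937 = 10377 km = 1.0377×10⁷ m.
Semi-major axis a = (r_p + r_a)/2 = (2795.7 + 10377)/2 = 6586.4 km = 6.586×10⁶ m.
By Kepler's third law T = 2π√(a³/μ) = 2π × 3.601×10³ = 2.263×10⁴ s.
= 377.1 min.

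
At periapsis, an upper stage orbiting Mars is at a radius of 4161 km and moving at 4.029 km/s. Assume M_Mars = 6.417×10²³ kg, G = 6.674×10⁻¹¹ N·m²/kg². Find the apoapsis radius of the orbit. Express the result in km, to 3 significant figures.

μ = GM = 6.674×10⁻¹¹ × 6.417×10²³ = 4.283×10¹³ m³/s².
r_p = 4.161×10⁶ m.
Specific energy ε = v²/2 − μ/r = -2.176×10⁶ J/kg, so a = −μ/(2ε) = 9.840×10⁶ m.
The apsides satisfy r_p + r_a = 2a, so the apoapsis radius is 2a − r_p = 1.552×10⁷ m = 15520 km.

apoapsis radius ≈ 15500 km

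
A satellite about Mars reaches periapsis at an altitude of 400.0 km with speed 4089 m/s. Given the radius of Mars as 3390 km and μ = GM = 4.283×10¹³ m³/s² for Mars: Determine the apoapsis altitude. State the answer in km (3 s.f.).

apoapsis altitude ≈ 7380 km

r_p = 3390 + 400.0 = 3790.0 km = 3.790×10⁶ m.
Specific energy ε = v²/2 − μ/r = -2.941×10⁶ J/kg, so a = −μ/(2ε) = 7.282×10⁶ m.
The apsides satisfy r_p + r_a = 2a, so the apoapsis radius is 2a − r_p = 1.077×10⁷ m = 10774 km.
Apoapsis altitude = 10774 − 3390 = 7383.9 km.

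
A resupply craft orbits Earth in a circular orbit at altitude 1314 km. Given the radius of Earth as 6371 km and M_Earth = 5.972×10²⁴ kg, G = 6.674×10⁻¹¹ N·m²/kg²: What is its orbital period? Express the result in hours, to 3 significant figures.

T ≈ 1.86 hours

μ = GM = 6.674×10⁻¹¹ × 5.972×10²⁴ = 3.986×10¹⁴ m³/s².
r = 6371 + 1314 = 7685.0 km = 7.6850×10⁶ m.
Kepler's third law: T = 2π√(r³/μ) = 2π√((7.685×10⁶)³ / 3.986×10¹⁴).
r³/μ = 1.139×10⁶ s², so T = 2π × 1.067×10³ = 6.705×10³ s.
Converting: 6.705×10³ s ÷ 3600 = 1.862 hours.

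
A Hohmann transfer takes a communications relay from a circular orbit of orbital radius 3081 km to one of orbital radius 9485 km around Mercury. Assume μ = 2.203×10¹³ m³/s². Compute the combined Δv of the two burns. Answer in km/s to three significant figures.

Δv_total ≈ 1.07 km/s

r₁ = 3081 km = 3.081×10⁶ m.
r₂ = 9485 km = 9.485×10⁶ m.
Transfer ellipse a_t = (r₁ + r₂)/2 = 6.283×10⁶ m.
At r₁: circular v_c1 = √(μ/r₁) = 2674 m/s; transfer-periherm v_p = √[μ(2/r₁ − 1/a_t)] = 3285 m/s.
Δv₁ = v_p − v_c1 = 611.5 m/s.
At r₂: circular v_c2 = √(μ/r₂) = 1524 m/s; transfer-apoherm v_a = √[μ(2/r₂ − 1/a_t)] = 1067 m/s.
Δv₂ = v_c2 − v_a = 456.8 m/s.
Total Δv = Δv₁ + Δv₂ = 1068 m/s = 1.068 km/s.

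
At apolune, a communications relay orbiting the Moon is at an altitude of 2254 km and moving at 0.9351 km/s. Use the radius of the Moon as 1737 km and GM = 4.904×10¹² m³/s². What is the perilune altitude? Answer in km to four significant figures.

perilune altitude ≈ 467.4 km

r_a = 1737 + 2254 = 3991.0 km = 3.991×10⁶ m.
Specific energy ε = v²/2 − μ/r = -7.916×10⁵ J/kg, so a = −μ/(2ε) = 3.098×10⁶ m.
The apsides satisfy r_p + r_a = 2a, so the perilune radius is 2a − r_a = 2.204×10⁶ m = 2204.4 km.
Perilune altitude = 2204.4 − 1737 = 467.37 km.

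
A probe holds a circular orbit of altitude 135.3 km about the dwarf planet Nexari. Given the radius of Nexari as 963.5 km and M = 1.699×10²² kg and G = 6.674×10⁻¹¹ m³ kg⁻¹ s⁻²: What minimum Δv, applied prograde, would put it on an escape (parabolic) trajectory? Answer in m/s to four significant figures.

μ = GM = 6.674×10⁻¹¹ × 1.699×10²² = 1.134×10¹² m³/s².
r = 963.5 + 135.3 = 1098.8 km = 1.0988×10⁶ m.
Circular speed v_c = √(μ/r) = 1016 m/s.
Escape speed v_esc = √(2μ/r) = √2 × v_c = 1437 m/s.
Δv = v_esc − v_c = 420.8 m/s.

Δv ≈ 420.8 m/s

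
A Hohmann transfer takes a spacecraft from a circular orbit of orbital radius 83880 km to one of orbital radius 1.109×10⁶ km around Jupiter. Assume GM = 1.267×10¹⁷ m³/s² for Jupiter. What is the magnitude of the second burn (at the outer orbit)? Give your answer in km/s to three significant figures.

r₁ = 83880 km = 8.388×10⁷ m.
r₂ = 1.109×10⁶ km = 1.109×10⁹ m.
Transfer ellipse a_t = (r₁ + r₂)/2 = 5.964×10⁸ m.
At r₁: circular v_c1 = √(μ/r₁) = 38870 m/s; transfer-perijove v_p = √[μ(2/r₁ − 1/a_t)] = 53000 m/s.
At r₂: circular v_c2 = √(μ/r₂) = 10690 m/s; transfer-apojove v_a = √[μ(2/r₂ − 1/a_t)] = 4008 m/s.
Δv₂ = v_c2 − v_a = 6680 m/s.
= 6.680 km/s.

Δv ≈ 6.68 km/s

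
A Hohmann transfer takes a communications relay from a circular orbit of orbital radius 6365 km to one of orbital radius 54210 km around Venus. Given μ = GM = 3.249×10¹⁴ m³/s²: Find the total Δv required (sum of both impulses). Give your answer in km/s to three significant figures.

r₁ = 6365 km = 6.365×10⁶ m.
r₂ = 54210 km = 5.421×10⁷ m.
Transfer ellipse a_t = (r₁ + r₂)/2 = 3.029×10⁷ m.
At r₁: circular v_c1 = √(μ/r₁) = 7145 m/s; transfer-periapsis v_p = √[μ(2/r₁ − 1/a_t)] = 9558 m/s.
Δv₁ = v_p − v_c1 = 2414 m/s.
At r₂: circular v_c2 = √(μ/r₂) = 2448 m/s; transfer-apoapsis v_a = √[μ(2/r₂ − 1/a_t)] = 1122 m/s.
Δv₂ = v_c2 − v_a = 1326 m/s.
Total Δv = Δv₁ + Δv₂ = 3740 m/s = 3.740 km/s.

Δv_total ≈ 3.74 km/s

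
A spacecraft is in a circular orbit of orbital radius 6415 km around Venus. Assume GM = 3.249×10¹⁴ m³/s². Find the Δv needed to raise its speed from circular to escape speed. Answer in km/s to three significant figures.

Δv ≈ 2.95 km/s

r = 6415 km = 6.415×10⁶ m.
Circular speed v_c = √(μ/r) = 7117 m/s.
Escape speed v_esc = √(2μ/r) = √2 × v_c = 10060 m/s.
Δv = v_esc − v_c = 2948 m/s = 2.948 km/s.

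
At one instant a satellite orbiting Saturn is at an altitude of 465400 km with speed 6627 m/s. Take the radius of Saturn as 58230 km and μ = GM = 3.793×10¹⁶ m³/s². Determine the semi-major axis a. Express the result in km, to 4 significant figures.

a ≈ 3.757×10⁵ km

r = 58230 + 465400 = 5.2363×10⁵ km = 5.236×10⁸ m.
Specific orbital energy ε = v²/2 − μ/r = (6627)²/2 − 3.793×10¹⁶/5.236×10⁸ = -5.048×10⁷ J/kg.
Since ε = −μ/(2a), a = −μ/(2ε) = 3.757×10⁸ m = 3.7571×10⁵ km.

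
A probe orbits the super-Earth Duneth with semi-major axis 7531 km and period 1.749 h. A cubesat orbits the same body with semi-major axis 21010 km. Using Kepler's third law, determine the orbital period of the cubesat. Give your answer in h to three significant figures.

Kepler's third law: T² ∝ a³, so T₂ = T₁ (a₂/a₁)^(3/2).
a₂/a₁ = 2.790, (a₂/a₁)^(3/2) = 4.660.
T₂ = 1.749 × 4.660 = 8.150 h.

T₂ ≈ 8.15 h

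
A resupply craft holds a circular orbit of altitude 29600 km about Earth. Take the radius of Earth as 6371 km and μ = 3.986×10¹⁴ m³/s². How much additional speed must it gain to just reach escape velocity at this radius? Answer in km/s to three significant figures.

Δv ≈ 1.38 km/s

r = 6371 + 29600 = 35971 km = 3.5971×10⁷ m.
Circular speed v_c = √(μ/r) = 3329 m/s.
Escape speed v_esc = √(2μ/r) = √2 × v_c = 4708 m/s.
Δv = v_esc − v_c = 1379 m/s = 1.379 km/s.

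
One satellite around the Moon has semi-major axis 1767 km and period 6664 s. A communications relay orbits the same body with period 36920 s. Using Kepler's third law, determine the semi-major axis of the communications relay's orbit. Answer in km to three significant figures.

a₂ ≈ 5530 km

Kepler's third law: a³ ∝ T², so a₂ = a₁ (T₂/T₁)^(2/3).
T₂/T₁ = 5.540, (T₂/T₁)^(2/3) = 3.131.
a₂ = 1767 × 3.131 = 5532 km.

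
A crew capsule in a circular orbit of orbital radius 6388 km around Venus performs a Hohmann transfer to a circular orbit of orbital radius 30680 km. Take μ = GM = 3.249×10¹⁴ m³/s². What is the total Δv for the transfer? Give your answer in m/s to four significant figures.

Δv_total ≈ 3388 m/s

r₁ = 6388 km = 6.388×10⁶ m.
r₂ = 30680 km = 3.068×10⁷ m.
Transfer ellipse a_t = (r₁ + r₂)/2 = 1.853×10⁷ m.
At r₁: circular v_c1 = √(μ/r₁) = 7132 m/s; transfer-periapsis v_p = √[μ(2/r₁ − 1/a_t)] = 9176 m/s.
Δv₁ = v_p − v_c1 = 2044 m/s.
At r₂: circular v_c2 = √(μ/r₂) = 3254 m/s; transfer-apoapsis v_a = √[μ(2/r₂ − 1/a_t)] = 1910 m/s.
Δv₂ = v_c2 − v_a = 1344 m/s.
Total Δv = Δv₁ + Δv₂ = 3388 m/s.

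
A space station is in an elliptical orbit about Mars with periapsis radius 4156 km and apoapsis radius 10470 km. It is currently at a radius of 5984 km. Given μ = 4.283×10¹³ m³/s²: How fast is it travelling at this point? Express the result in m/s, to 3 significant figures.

Semi-major axis a = (r_p + r_a)/2 = 7313.0 km = 7.313×10⁶ m.
Vis-viva: v² = μ(2/r − 1/a) = 4.283×10¹³ × (3.342×10⁻⁷ − 1.367×10⁻⁷) = 8.458×10⁶ m²/s².
v = 2908 m/s.

v ≈ 2910 m/s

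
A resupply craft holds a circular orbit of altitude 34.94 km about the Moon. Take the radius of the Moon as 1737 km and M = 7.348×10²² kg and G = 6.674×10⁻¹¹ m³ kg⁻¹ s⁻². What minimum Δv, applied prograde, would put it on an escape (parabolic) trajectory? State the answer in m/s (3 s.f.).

Δv ≈ 689 m/s

μ = GM = 6.674×10⁻¹¹ × 7.348×10²² = 4.904×10¹² m³/s².
r = 1737 + 34.94 = 1771.9 km = 1.7719×10⁶ m.
Circular speed v_c = √(μ/r) = 1664 m/s.
Escape speed v_esc = √(2μ/r) = √2 × v_c = 2353 m/s.
Δv = v_esc − v_c = 689.1 m/s.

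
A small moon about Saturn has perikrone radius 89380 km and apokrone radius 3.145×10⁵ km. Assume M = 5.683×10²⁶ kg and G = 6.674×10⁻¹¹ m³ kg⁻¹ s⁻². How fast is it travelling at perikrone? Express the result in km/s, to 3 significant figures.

μ = GM = 6.674×10⁻¹¹ × 5.683×10²⁶ = 3.793×10¹⁶ m³/s².
Semi-major axis a = (r_p + r_a)/2 = 2.0194×10⁵ km = 2.019×10⁸ m.
Vis-viva: v² = μ(2/r − 1/a) = 3.793×10¹⁶ × (2.238×10⁻⁸ − 4.952×10⁻⁹) = 6.609×10⁸ m²/s².
v = 25710 m/s = 25.71 km/s.

v ≈ 25.7 km/s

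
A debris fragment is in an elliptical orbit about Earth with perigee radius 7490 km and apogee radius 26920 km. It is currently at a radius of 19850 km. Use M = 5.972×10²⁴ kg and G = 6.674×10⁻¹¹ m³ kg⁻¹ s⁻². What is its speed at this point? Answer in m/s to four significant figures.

v ≈ 4122 m/s

μ = GM = 6.674×10⁻¹¹ × 5.972×10²⁴ = 3.986×10¹⁴ m³/s².
Semi-major axis a = (r_p + r_a)/2 = 17205 km = 1.720×10⁷ m.
Vis-viva: v² = μ(2/r − 1/a) = 3.986×10¹⁴ × (1.008×10⁻⁷ − 5.812×10⁻⁸) = 1.699×10⁷ m²/s².
v = 4122 m/s.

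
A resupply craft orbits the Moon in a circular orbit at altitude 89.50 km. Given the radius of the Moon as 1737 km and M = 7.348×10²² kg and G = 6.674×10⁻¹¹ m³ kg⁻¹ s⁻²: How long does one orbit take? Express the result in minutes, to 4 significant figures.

T ≈ 116.7 minutes

μ = GM = 6.674×10⁻¹¹ × 7.348×10²² = 4.904×10¹² m³/s².
r = 1737 + 89.50 = 1826.5 km = 1.8265×10⁶ m.
Kepler's third law: T = 2π√(r³/μ) = 2π√((1.826×10⁶)³ / 4.904×10¹²).
r³/μ = 1.243×10⁶ s², so T = 2π × 1.115×10³ = 7.004×10³ s.
Converting: 7.004×10³ s ÷ 60.00 = 116.7 minutes.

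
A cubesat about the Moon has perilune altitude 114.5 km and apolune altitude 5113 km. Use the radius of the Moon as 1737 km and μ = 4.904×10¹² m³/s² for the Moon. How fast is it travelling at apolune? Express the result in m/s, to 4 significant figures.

r_p = 1737 + 114.5 = 1851.5 km = 1.8515×10⁶ m.
r_a = 1737 + 5113 = 6850.0 km = 6.8500×10⁶ m.
Semi-major axis a = (r_p + r_a)/2 = 4350.8 km = 4.351×10⁶ m.
Vis-viva: v² = μ(2/r − 1/a) = 4.904×10¹² × (2.920×10⁻⁷ − 2.298×10⁻⁷) = 3.047×10⁵ m²/s².
v = 552.0 m/s.

v ≈ 552.0 m/s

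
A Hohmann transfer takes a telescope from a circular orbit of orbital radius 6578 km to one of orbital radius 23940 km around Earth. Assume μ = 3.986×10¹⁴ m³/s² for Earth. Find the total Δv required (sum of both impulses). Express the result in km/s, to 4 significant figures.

Δv_total ≈ 3.367 km/s

r₁ = 6578 km = 6.578×10⁶ m.
r₂ = 23940 km = 2.394×10⁷ m.
Transfer ellipse a_t = (r₁ + r₂)/2 = 1.526×10⁷ m.
At r₁: circular v_c1 = √(μ/r₁) = 7784 m/s; transfer-perigee v_p = √[μ(2/r₁ − 1/a_t)] = 9750 m/s.
Δv₁ = v_p − v_c1 = 1966 m/s.
At r₂: circular v_c2 = √(μ/r₂) = 4080 m/s; transfer-apogee v_a = √[μ(2/r₂ − 1/a_t)] = 2679 m/s.
Δv₂ = v_c2 − v_a = 1401 m/s.
Total Δv = Δv₁ + Δv₂ = 3367 m/s = 3.367 km/s.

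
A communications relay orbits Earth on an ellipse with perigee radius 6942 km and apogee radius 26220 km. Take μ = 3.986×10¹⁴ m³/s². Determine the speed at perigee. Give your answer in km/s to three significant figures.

Semi-major axis a = (r_p + r_a)/2 = 16581 km = 1.658×10⁷ m.
Vis-viva: v² = μ(2/r − 1/a) = 3.986×10¹⁴ × (2.881×10⁻⁷ − 6.031×10⁻⁸) = 9.080×10⁷ m²/s².
v = 9529 m/s = 9.529 km/s.

v ≈ 9.53 km/s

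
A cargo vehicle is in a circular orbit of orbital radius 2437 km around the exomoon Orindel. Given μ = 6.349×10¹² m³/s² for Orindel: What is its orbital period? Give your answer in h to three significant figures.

T ≈ 2.64 h

r = 2437 km = 2.437×10⁶ m.
Kepler's third law: T = 2π√(r³/μ) = 2π√((2.437×10⁶)³ / 6.349×10¹²).
r³/μ = 2.280×10⁶ s², so T = 2π × 1.510×10³ = 9.487×10³ s.
Converting: 9.487×10³ s ÷ 3600 = 2.635 h.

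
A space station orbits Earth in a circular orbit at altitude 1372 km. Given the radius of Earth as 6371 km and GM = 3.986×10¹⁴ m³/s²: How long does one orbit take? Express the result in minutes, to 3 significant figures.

r = 6371 + 1372 = 7743.0 km = 7.7430×10⁶ m.
Kepler's third law: T = 2π√(r³/μ) = 2π√((7.743×10⁶)³ / 3.986×10¹⁴).
r³/μ = 1.165×10⁶ s², so T = 2π × 1.079×10³ = 6.781×10³ s.
Converting: 6.781×10³ s ÷ 60.00 = 113.0 minutes.

T ≈ 113 minutes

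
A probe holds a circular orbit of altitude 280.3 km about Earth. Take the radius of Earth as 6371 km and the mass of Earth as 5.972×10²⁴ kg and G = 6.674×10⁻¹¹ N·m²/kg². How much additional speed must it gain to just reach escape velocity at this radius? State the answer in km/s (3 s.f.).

Δv ≈ 3.21 km/s

μ = GM = 6.674×10⁻¹¹ × 5.972×10²⁴ = 3.986×10¹⁴ m³/s².
r = 6371 + 280.3 = 6651.3 km = 6.6513×10⁶ m.
Circular speed v_c = √(μ/r) = 7741 m/s.
Escape speed v_esc = √(2μ/r) = √2 × v_c = 10950 m/s.
Δv = v_esc − v_c = 3206 m/s = 3.206 km/s.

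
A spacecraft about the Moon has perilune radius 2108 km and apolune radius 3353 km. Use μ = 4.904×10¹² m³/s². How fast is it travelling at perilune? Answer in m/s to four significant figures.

Semi-major axis a = (r_p + r_a)/2 = 2730.5 km = 2.730×10⁶ m.
Vis-viva: v² = μ(2/r − 1/a) = 4.904×10¹² × (9.488×10⁻⁷ − 3.662×10⁻⁷) = 2.857×10⁶ m²/s².
v = 1690 m/s.

v ≈ 1690 m/s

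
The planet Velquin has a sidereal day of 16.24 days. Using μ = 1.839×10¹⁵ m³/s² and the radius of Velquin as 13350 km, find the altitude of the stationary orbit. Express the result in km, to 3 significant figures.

h_sync ≈ 4.38×10⁵ km

T = 16.24 days = 1.403×10⁶ s.
A synchronous orbit has period T, so by Kepler's third law a = (μT²/4π²)^(1/3).
μT²/4π² = 1.839×10¹⁵ × (1.403×10⁶)² / 39.48 = 9.171×10²⁵ m³.
a = 4.510×10⁸ m = 4.5096×10⁵ km.
Altitude h = a − R = 4.5096×10⁵ − 13350 = 4.3761×10⁵ km.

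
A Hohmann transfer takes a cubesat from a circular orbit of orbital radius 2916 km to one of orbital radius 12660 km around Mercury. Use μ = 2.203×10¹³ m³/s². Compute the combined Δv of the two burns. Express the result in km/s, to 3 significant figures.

Δv_total ≈ 1.27 km/s

r₁ = 2916 km = 2.916×10⁶ m.
r₂ = 12660 km = 1.266×10⁷ m.
Transfer ellipse a_t = (r₁ + r₂)/2 = 7.788×10⁶ m.
At r₁: circular v_c1 = √(μ/r₁) = 2749 m/s; transfer-periherm v_p = √[μ(2/r₁ − 1/a_t)] = 3504 m/s.
Δv₁ = v_p − v_c1 = 755.8 m/s.
At r₂: circular v_c2 = √(μ/r₂) = 1319 m/s; transfer-apoherm v_a = √[μ(2/r₂ − 1/a_t)] = 807.2 m/s.
Δv₂ = v_c2 − v_a = 512.0 m/s.
Total Δv = Δv₁ + Δv₂ = 1268 m/s = 1.268 km/s.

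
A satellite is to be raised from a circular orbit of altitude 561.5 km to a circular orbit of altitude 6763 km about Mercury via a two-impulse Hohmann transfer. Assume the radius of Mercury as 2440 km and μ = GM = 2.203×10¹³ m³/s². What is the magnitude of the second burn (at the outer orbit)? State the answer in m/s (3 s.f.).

r₁ = 2440 + 561.5 = 3001.5 km = 3.0015×10⁶ m.
r₂ = 2440 + 6763 = 9203.0 km = 9.2030×10⁶ m.
Transfer ellipse a_t = (r₁ + r₂)/2 = 6.102×10⁶ m.
At r₁: circular v_c1 = √(μ/r₁) = 2709 m/s; transfer-periherm v_p = √[μ(2/r₁ − 1/a_t)] = 3327 m/s.
At r₂: circular v_c2 = √(μ/r₂) = 1547 m/s; transfer-apoherm v_a = √[μ(2/r₂ − 1/a_t)] = 1085 m/s.
Δv₂ = v_c2 − v_a = 462.1 m/s.

Δv ≈ 462 m/s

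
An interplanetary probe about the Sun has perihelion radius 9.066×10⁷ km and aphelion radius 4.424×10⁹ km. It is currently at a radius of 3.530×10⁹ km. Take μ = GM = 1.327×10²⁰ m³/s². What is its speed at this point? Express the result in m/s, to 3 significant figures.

v ≈ 4050 m/s

Semi-major axis a = (r_p + r_a)/2 = 2.2573×10⁹ km = 2.257×10¹² m.
Vis-viva: v² = μ(2/r − 1/a) = 1.327×10²⁰ × (5.666×10⁻¹³ − 4.430×10⁻¹³) = 1.640×10⁷ m²/s².
v = 4049 m/s.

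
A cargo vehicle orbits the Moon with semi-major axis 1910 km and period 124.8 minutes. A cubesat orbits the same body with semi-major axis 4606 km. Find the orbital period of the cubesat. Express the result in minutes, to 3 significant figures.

T₂ ≈ 467 minutes

Kepler's third law: T² ∝ a³, so T₂ = T₁ (a₂/a₁)^(3/2).
a₂/a₁ = 2.412, (a₂/a₁)^(3/2) = 3.745.
T₂ = 124.8 × 3.745 = 467.4 minutes.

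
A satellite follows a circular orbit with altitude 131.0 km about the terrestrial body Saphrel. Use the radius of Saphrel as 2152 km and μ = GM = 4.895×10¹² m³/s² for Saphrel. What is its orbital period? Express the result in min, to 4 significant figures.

r = 2152 + 131.0 = 2283.0 km = 2.2830×10⁶ m.
Kepler's third law: T = 2π√(r³/μ) = 2π√((2.283×10⁶)³ / 4.895×10¹²).
r³/μ = 2.431×10⁶ s², so T = 2π × 1.559×10³ = 9.796×10³ s.
Converting: 9.796×10³ s ÷ 60.00 = 163.3 min.

T ≈ 163.3 min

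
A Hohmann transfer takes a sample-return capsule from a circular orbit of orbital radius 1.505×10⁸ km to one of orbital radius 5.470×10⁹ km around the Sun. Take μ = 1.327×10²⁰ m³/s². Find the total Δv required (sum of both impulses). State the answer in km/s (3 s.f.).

r₁ = 1.505×10⁸ km = 1.505×10¹¹ m.
r₂ = 5.470×10⁹ km = 5.470×10¹² m.
Transfer ellipse a_t = (r₁ + r₂)/2 = 2.810×10¹² m.
At r₁: circular v_c1 = √(μ/r₁) = 29690 m/s; transfer-perihelion v_p = √[μ(2/r₁ − 1/a_t)] = 41430 m/s.
Δv₁ = v_p − v_c1 = 11730 m/s.
At r₂: circular v_c2 = √(μ/r₂) = 4925 m/s; transfer-aphelion v_a = √[μ(2/r₂ − 1/a_t)] = 1140 m/s.
Δv₂ = v_c2 − v_a = 3786 m/s.
Total Δv = Δv₁ + Δv₂ = 15520 m/s = 15.52 km/s.

Δv_total ≈ 15.5 km/s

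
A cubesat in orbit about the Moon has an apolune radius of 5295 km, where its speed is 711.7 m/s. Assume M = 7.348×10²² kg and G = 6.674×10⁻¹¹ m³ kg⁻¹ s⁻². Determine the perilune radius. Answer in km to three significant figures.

μ = GM = 6.674×10⁻¹¹ × 7.348×10²² = 4.904×10¹² m³/s².
r_a = 5.295×10⁶ m.
Specific energy ε = v²/2 − μ/r = -6.729×10⁵ J/kg, so a = −μ/(2ε) = 3.644×10⁶ m.
The apsides satisfy r_p + r_a = 2a, so the perilune radius is 2a − r_a = 1.993×10⁶ m = 1992.8 km.

perilune radius ≈ 1990 km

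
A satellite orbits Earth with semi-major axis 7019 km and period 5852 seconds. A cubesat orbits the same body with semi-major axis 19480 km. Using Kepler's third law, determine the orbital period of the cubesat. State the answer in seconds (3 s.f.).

Kepler's third law: T² ∝ a³, so T₂ = T₁ (a₂/a₁)^(3/2).
a₂/a₁ = 2.775, (a₂/a₁)^(3/2) = 4.623.
T₂ = 5852 × 4.623 = 27060 seconds.

T₂ ≈ 27100 seconds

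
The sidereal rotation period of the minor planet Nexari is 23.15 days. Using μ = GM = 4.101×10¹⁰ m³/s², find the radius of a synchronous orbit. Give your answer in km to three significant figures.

r_sync ≈ 16100 km

T = 23.15 days = 2.000×10⁶ s.
A synchronous orbit has period T, so by Kepler's third law a = (μT²/4π²)^(1/3).
μT²/4π² = 4.101×10¹⁰ × (2.000×10⁶)² / 39.48 = 4.156×10²¹ m³.
a = 1.608×10⁷ m = 16078 km.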